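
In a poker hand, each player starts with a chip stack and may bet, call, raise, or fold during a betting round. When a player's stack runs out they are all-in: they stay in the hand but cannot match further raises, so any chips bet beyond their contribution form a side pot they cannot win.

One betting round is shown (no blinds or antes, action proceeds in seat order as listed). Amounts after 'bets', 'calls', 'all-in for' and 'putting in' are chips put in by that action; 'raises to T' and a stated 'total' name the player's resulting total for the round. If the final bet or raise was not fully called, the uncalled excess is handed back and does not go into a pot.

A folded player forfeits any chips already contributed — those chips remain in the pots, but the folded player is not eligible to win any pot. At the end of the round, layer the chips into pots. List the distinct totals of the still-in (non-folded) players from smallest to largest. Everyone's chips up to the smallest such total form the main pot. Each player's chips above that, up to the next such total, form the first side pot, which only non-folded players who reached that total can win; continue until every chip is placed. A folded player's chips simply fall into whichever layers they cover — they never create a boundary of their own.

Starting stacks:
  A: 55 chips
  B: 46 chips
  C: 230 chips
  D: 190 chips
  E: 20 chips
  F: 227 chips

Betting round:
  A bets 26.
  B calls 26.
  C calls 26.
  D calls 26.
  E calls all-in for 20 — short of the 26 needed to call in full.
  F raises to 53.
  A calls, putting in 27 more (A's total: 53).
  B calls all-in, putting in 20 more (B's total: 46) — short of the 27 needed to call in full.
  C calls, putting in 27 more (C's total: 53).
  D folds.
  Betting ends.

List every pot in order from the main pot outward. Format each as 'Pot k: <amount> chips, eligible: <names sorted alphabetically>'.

Contributions: A=53, B=46, C=53, D=26, E=20, F=53
Folded: D
Pot levels (distinct totals of non-folded players): 20, 46, 53
Layer 1-20: 20 each from A, B, C, D, E, F = 20*6 = 120 chips; eligible A, B, C, E, F
Layer 21-46: A 26 + B 26 + C 26 + D 6 + F 26 = 110 chips; eligible A, B, C, F
Layer 47-53: 7 each from A, C, F = 7*3 = 21 chips; eligible A, C, F

Pot 1: 120 chips, eligible: A, B, C, E, F
Pot 2: 110 chips, eligible: A, B, C, F
Pot 3: 21 chips, eligible: A, C, F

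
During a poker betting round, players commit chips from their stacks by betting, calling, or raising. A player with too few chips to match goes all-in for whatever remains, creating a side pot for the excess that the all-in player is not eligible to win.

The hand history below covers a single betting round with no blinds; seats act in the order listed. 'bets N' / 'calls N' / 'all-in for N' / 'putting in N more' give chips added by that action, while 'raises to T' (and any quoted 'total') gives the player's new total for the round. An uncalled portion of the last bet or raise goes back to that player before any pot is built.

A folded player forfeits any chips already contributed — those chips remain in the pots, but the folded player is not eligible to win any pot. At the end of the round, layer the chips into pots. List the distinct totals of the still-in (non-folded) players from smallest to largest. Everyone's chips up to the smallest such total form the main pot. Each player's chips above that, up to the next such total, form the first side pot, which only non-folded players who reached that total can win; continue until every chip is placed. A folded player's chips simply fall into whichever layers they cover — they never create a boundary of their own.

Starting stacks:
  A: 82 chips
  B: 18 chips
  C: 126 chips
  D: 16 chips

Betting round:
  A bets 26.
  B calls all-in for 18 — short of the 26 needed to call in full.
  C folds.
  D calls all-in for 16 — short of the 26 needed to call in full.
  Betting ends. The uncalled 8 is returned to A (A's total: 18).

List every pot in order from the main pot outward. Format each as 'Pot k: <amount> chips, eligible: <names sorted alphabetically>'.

Pot 1: 48 chips, eligible: A, B, D
Pot 2: 4 chips, eligible: A, B

Derivation:
Contributions (after 8 returned to A): A=18, B=18, D=16
Folded: C
Pot levels (distinct totals of non-folded players): 16, 18
Layer 1-16: 16 each from A, B, D = 16*3 = 48 chips; eligible A, B, D
Layer 17-18: 2 each from A, B = 2*2 = 4 chips; eligible A, B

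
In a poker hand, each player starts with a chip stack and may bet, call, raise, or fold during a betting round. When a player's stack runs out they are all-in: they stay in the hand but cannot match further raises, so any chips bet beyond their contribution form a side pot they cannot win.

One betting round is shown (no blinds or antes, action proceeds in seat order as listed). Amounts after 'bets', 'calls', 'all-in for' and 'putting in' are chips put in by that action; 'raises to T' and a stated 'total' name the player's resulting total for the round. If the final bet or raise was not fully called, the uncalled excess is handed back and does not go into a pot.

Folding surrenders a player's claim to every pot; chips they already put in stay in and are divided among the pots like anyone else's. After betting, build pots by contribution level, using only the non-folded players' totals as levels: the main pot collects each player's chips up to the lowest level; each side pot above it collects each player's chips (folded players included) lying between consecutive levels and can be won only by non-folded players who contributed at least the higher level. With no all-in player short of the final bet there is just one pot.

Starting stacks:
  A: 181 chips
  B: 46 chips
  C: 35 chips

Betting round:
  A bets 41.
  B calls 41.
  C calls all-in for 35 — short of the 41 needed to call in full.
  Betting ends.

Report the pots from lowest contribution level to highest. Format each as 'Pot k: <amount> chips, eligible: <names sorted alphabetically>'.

Contributions: A=41, B=41, C=35
Pot levels (distinct totals of non-folded players): 35, 41
Layer 1-35: 35 each from A, B, C = 35*3 = 105 chips; eligible A, B, C
Layer 36-41: 6 each from A, B = 6*2 = 12 chips; eligible A, B

Pot 1: 105 chips, eligible: A, B, C
Pot 2: 12 chips, eligible: A, B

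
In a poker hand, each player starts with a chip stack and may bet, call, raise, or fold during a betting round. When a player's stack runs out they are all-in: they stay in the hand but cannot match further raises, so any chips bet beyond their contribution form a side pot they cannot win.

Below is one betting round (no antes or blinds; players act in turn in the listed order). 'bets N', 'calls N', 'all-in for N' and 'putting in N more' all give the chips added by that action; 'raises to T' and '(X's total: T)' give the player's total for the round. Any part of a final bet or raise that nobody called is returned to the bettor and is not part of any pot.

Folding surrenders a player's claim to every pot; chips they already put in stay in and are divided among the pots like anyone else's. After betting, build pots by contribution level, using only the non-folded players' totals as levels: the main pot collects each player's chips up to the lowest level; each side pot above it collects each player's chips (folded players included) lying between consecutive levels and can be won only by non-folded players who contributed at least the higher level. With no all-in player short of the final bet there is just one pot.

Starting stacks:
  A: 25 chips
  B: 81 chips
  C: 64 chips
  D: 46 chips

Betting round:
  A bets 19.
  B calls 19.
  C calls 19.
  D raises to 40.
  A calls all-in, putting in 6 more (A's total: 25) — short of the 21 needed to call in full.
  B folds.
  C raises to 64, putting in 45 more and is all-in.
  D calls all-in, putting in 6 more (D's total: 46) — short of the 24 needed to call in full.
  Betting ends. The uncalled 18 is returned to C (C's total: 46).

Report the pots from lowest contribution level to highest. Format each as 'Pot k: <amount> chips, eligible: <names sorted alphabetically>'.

Contributions (after 18 returned to C): A=25, B=19, C=46, D=46
Folded: B
Pot levels (distinct totals of non-folded players): 25, 46
Layer 1-25: A 25 + B 19 + C 25 + D 25 = 94 chips; eligible A, C, D
Layer 26-46: 21 each from C, D = 21*2 = 42 chips; eligible C, D

Pot 1: 94 chips, eligible: A, C, D
Pot 2: 42 chips, eligible: C, D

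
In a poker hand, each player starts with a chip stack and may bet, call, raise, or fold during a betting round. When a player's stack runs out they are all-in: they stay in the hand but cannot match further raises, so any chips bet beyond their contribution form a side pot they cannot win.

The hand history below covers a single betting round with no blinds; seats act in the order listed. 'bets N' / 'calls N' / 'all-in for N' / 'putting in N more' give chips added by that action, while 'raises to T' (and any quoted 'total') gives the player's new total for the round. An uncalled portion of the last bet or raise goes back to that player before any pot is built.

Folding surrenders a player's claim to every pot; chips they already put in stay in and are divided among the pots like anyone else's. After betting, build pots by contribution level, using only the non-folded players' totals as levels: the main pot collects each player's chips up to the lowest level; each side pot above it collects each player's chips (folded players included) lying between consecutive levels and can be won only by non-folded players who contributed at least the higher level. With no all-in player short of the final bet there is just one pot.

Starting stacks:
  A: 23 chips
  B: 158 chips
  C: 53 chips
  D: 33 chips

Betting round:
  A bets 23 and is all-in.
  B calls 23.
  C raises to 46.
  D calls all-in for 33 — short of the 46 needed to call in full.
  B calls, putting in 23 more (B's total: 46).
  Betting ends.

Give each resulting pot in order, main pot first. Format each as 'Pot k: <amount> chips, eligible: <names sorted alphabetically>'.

Pot 1: 92 chips, eligible: A, B, C, D
Pot 2: 30 chips, eligible: B, C, D
Pot 3: 26 chips, eligible: B, C

Derivation:
Contributions: A=23, B=46, C=46, D=33
Pot levels (distinct totals of non-folded players): 23, 33, 46
Layer 1-23: 23 each from A, B, C, D = 23*4 = 92 chips; eligible A, B, C, D
Layer 24-33: 10 each from B, C, D = 10*3 = 30 chips; eligible B, C, D
Layer 34-46: 13 each from B, C = 13*2 = 26 chips; eligible B, C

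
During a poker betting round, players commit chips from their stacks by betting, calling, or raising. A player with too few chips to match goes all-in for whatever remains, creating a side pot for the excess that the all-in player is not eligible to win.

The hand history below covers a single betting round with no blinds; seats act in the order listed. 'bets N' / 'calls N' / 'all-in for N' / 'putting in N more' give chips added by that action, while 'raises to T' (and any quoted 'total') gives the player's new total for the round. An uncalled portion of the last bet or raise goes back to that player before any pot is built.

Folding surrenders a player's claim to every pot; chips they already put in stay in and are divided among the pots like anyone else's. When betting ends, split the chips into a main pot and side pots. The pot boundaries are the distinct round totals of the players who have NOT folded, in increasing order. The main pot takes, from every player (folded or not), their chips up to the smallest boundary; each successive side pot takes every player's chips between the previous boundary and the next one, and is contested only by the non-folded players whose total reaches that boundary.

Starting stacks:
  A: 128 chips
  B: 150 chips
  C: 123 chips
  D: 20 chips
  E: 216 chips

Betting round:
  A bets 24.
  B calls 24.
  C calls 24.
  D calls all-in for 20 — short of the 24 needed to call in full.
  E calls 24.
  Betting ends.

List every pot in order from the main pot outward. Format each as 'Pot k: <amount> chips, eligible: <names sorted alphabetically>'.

Pot 1: 100 chips, eligible: A, B, C, D, E
Pot 2: 16 chips, eligible: A, B, C, E

Derivation:
Contributions: A=24, B=24, C=24, D=20, E=24
Pot levels (distinct totals of non-folded players): 20, 24
Layer 1-20: 20 each from A, B, C, D, E = 20*5 = 100 chips; eligible A, B, C, D, E
Layer 21-24: 4 each from A, B, C, E = 4*4 = 16 chips; eligible A, B, C, E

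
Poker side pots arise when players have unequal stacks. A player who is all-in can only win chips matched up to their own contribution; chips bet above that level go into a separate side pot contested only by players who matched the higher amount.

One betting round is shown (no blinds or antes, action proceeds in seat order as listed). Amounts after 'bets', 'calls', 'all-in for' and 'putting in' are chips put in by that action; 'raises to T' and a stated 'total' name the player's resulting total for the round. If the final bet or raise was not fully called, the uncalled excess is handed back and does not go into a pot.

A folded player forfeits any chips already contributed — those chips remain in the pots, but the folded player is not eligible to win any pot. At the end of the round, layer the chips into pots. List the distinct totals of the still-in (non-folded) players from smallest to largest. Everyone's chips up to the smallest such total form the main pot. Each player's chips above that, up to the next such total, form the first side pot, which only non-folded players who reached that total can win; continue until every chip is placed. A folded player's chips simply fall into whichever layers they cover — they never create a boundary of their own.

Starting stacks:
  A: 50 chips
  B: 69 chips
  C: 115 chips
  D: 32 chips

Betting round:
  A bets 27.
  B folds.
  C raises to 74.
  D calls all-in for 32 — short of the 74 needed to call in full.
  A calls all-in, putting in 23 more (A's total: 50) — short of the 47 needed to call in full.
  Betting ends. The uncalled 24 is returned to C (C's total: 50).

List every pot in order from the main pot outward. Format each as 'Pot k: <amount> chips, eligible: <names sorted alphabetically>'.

Contributions (after 24 returned to C): A=50, C=50, D=32
Folded: B
Pot levels (distinct totals of non-folded players): 32, 50
Layer 1-32: 32 each from A, C, D = 32*3 = 96 chips; eligible A, C, D
Layer 33-50: 18 each from A, C = 18*2 = 36 chips; eligible A, C

Pot 1: 96 chips, eligible: A, C, D
Pot 2: 36 chips, eligible: A, C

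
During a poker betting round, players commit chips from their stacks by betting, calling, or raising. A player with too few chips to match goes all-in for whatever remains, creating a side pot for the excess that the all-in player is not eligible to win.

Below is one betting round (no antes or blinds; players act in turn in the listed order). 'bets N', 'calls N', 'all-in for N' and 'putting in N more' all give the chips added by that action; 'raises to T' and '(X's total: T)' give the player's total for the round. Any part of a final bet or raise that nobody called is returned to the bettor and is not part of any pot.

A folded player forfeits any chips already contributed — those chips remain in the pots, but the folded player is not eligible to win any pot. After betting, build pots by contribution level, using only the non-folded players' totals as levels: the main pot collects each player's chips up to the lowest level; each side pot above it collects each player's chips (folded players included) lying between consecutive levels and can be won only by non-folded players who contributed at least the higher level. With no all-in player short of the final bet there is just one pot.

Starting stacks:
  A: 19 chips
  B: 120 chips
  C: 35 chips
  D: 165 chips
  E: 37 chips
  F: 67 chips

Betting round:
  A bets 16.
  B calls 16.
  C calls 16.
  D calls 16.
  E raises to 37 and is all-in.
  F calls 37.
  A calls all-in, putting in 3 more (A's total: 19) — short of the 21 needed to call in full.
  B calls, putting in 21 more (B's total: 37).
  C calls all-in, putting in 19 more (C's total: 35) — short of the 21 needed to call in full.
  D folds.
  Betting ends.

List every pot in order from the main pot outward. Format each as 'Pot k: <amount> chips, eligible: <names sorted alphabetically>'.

Contributions: A=19, B=37, C=35, D=16, E=37, F=37
Folded: D
Pot levels (distinct totals of non-folded players): 19, 35, 37
Layer 1-19: A 19 + B 19 + C 19 + D 16 + E 19 + F 19 = 111 chips; eligible A, B, C, E, F
Layer 20-35: 16 each from B, C, E, F = 16*4 = 64 chips; eligible B, C, E, F
Layer 36-37: 2 each from B, E, F = 2*3 = 6 chips; eligible B, E, F

Pot 1: 111 chips, eligible: A, B, C, E, F
Pot 2: 64 chips, eligible: B, C, E, F
Pot 3: 6 chips, eligible: B, E, F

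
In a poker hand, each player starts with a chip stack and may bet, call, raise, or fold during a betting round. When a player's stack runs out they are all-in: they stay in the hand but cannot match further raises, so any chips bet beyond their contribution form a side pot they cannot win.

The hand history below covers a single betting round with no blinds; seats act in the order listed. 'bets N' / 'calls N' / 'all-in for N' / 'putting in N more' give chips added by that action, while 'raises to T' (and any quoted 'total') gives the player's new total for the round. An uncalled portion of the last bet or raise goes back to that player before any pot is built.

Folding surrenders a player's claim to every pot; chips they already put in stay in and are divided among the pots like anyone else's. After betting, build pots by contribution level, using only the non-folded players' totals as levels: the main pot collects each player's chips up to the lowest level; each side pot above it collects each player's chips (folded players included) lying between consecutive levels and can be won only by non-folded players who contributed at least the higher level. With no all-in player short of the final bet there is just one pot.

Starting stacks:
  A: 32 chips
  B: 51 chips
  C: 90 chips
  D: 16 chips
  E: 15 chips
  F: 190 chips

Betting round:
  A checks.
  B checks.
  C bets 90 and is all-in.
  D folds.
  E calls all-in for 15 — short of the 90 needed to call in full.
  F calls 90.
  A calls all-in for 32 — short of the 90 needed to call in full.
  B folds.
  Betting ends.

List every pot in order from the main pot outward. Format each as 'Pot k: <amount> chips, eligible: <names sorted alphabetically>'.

Pot 1: 60 chips, eligible: A, C, E, F
Pot 2: 51 chips, eligible: A, C, F
Pot 3: 116 chips, eligible: C, F

Derivation:
Contributions: A=32, C=90, E=15, F=90
Folded: B, D
Pot levels (distinct totals of non-folded players): 15, 32, 90
Layer 1-15: 15 each from A, C, E, F = 15*4 = 60 chips; eligible A, C, E, F
Layer 16-32: 17 each from A, C, F = 17*3 = 51 chips; eligible A, C, F
Layer 33-90: 58 each from C, F = 58*2 = 116 chips; eligible C, F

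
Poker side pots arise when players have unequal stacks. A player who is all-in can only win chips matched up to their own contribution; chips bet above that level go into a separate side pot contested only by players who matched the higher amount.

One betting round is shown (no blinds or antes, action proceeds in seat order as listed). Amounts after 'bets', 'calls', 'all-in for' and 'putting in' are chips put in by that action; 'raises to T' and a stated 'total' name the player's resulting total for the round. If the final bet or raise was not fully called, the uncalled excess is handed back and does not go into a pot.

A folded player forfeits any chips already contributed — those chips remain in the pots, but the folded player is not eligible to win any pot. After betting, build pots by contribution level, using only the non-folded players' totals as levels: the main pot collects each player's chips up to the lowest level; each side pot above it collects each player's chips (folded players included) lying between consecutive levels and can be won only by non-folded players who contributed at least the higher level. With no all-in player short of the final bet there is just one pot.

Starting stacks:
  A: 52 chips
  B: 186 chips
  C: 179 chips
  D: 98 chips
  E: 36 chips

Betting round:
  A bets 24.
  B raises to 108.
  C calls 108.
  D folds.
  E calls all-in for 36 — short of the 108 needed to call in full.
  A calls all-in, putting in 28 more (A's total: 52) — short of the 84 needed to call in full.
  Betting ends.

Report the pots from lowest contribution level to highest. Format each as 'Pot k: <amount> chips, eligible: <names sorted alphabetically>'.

Contributions: A=52, B=108, C=108, E=36
Folded: D
Pot levels (distinct totals of non-folded players): 36, 52, 108
Layer 1-36: 36 each from A, B, C, E = 36*4 = 144 chips; eligible A, B, C, E
Layer 37-52: 16 each from A, B, C = 16*3 = 48 chips; eligible A, B, C
Layer 53-108: 56 each from B, C = 56*2 = 112 chips; eligible B, C

Pot 1: 144 chips, eligible: A, B, C, E
Pot 2: 48 chips, eligible: A, B, C
Pot 3: 112 chips, eligible: B, C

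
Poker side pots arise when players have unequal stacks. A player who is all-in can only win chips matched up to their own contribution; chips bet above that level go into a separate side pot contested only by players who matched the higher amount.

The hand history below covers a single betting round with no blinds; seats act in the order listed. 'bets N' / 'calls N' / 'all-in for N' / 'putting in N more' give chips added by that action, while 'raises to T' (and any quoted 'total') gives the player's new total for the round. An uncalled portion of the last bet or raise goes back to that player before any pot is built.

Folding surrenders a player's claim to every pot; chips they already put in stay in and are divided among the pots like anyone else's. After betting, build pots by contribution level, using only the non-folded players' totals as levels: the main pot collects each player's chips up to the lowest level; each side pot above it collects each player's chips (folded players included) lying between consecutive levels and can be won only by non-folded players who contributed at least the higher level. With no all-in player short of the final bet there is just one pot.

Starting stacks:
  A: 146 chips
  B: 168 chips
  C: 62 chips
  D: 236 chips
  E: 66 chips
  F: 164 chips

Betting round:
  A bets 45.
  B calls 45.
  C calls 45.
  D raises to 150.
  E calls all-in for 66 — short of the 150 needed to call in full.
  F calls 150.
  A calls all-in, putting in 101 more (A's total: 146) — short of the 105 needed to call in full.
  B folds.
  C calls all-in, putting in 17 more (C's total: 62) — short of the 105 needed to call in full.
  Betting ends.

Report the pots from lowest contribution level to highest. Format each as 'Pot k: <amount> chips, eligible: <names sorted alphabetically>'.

Contributions: A=146, B=45, C=62, D=150, E=66, F=150
Folded: B
Pot levels (distinct totals of non-folded players): 62, 66, 146, 150
Layer 1-62: A 62 + B 45 + C 62 + D 62 + E 62 + F 62 = 355 chips; eligible A, C, D, E, F
Layer 63-66: 4 each from A, D, E, F = 4*4 = 16 chips; eligible A, D, E, F
Layer 67-146: 80 each from A, D, F = 80*3 = 240 chips; eligible A, D, F
Layer 147-150: 4 each from D, F = 4*2 = 8 chips; eligible D, F

Pot 1: 355 chips, eligible: A, C, D, E, F
Pot 2: 16 chips, eligible: A, D, E, F
Pot 3: 240 chips, eligible: A, D, F
Pot 4: 8 chips, eligible: D, F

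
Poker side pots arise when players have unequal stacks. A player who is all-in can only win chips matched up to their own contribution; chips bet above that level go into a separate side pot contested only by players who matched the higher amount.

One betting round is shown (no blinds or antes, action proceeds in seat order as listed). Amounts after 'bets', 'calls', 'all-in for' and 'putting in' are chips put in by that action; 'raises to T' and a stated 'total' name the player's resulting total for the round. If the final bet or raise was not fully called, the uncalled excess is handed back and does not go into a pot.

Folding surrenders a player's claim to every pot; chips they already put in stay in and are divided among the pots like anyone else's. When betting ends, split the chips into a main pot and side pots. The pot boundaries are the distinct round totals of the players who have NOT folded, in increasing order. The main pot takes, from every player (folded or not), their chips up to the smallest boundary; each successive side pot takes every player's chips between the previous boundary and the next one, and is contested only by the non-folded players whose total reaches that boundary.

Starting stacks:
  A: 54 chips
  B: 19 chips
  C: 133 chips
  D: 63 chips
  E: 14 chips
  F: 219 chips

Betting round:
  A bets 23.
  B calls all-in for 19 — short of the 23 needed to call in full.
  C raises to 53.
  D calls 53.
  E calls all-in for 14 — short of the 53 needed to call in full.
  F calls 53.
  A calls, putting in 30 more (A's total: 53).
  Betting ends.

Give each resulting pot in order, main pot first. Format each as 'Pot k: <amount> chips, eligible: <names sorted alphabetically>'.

Contributions: A=53, B=19, C=53, D=53, E=14, F=53
Pot levels (distinct totals of non-folded players): 14, 19, 53
Layer 1-14: 14 each from A, B, C, D, E, F = 14*6 = 84 chips; eligible A, B, C, D, E, F
Layer 15-19: 5 each from A, B, C, D, F = 5*5 = 25 chips; eligible A, B, C, D, F
Layer 20-53: 34 each from A, C, D, F = 34*4 = 136 chips; eligible A, C, D, F

Pot 1: 84 chips, eligible: A, B, C, D, E, F
Pot 2: 25 chips, eligible: A, B, C, D, F
Pot 3: 136 chips, eligible: A, C, D, F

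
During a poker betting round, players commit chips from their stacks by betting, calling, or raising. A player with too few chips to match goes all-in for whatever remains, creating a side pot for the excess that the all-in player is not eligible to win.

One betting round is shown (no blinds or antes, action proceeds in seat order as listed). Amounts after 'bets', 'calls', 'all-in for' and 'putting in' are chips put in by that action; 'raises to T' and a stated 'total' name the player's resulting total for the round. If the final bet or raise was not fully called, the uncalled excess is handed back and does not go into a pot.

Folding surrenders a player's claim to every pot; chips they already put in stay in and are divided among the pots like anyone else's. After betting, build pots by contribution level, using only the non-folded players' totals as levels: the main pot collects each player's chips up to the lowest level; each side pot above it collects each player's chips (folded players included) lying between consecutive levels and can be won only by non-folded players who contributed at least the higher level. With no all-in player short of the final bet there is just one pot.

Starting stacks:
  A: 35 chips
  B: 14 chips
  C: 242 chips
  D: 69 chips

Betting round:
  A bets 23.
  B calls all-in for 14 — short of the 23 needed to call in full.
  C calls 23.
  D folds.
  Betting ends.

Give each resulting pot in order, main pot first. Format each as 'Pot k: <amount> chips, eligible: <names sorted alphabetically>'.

Pot 1: 42 chips, eligible: A, B, C
Pot 2: 18 chips, eligible: A, C

Derivation:
Contributions: A=23, B=14, C=23
Folded: D
Pot levels (distinct totals of non-folded players): 14, 23
Layer 1-14: 14 each from A, B, C = 14*3 = 42 chips; eligible A, B, C
Layer 15-23: 9 each from A, C = 9*2 = 18 chips; eligible A, C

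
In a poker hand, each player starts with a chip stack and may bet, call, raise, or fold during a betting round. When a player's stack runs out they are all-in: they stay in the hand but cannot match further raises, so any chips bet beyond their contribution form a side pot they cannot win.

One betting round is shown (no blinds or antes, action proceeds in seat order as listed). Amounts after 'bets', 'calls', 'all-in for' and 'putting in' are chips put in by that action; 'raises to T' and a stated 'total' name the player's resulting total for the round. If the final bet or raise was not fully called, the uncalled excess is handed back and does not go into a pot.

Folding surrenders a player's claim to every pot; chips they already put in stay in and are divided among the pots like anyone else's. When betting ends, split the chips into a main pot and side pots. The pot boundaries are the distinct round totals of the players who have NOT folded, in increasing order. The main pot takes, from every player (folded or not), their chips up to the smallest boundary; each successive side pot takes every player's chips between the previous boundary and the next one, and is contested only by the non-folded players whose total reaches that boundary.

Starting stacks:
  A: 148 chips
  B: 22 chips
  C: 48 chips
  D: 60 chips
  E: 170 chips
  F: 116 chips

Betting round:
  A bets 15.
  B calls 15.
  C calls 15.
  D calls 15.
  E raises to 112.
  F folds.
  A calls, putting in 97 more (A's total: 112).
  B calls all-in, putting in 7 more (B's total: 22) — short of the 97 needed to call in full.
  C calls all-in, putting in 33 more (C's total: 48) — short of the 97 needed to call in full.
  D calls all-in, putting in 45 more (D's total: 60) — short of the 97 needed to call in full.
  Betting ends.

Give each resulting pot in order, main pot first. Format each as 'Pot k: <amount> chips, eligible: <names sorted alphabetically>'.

Contributions: A=112, B=22, C=48, D=60, E=112
Folded: F
Pot levels (distinct totals of non-folded players): 22, 48, 60, 112
Layer 1-22: 22 each from A, B, C, D, E = 22*5 = 110 chips; eligible A, B, C, D, E
Layer 23-48: 26 each from A, C, D, E = 26*4 = 104 chips; eligible A, C, D, E
Layer 49-60: 12 each from A, D, E = 12*3 = 36 chips; eligible A, D, E
Layer 61-112: 52 each from A, E = 52*2 = 104 chips; eligible A, E

Pot 1: 110 chips, eligible: A, B, C, D, E
Pot 2: 104 chips, eligible: A, C, D, E
Pot 3: 36 chips, eligible: A, D, E
Pot 4: 104 chips, eligible: A, E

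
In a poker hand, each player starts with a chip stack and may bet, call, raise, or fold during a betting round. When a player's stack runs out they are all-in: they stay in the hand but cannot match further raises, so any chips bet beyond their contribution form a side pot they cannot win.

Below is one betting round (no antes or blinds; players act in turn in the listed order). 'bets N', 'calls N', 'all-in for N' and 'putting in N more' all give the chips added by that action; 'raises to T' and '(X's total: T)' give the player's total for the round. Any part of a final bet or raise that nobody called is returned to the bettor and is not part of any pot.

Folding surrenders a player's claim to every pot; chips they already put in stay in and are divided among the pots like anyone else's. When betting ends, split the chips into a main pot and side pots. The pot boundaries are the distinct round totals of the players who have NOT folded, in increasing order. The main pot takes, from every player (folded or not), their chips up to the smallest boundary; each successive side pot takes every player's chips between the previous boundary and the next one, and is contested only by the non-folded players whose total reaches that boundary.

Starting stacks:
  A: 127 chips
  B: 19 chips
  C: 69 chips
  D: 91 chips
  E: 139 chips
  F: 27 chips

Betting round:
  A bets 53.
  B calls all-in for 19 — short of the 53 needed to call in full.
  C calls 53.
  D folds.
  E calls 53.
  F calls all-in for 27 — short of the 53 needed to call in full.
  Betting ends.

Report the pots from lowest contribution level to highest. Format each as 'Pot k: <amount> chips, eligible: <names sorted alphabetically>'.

Contributions: A=53, B=19, C=53, E=53, F=27
Folded: D
Pot levels (distinct totals of non-folded players): 19, 27, 53
Layer 1-19: 19 each from A, B, C, E, F = 19*5 = 95 chips; eligible A, B, C, E, F
Layer 20-27: 8 each from A, C, E, F = 8*4 = 32 chips; eligible A, C, E, F
Layer 28-53: 26 each from A, C, E = 26*3 = 78 chips; eligible A, C, E

Pot 1: 95 chips, eligible: A, B, C, E, F
Pot 2: 32 chips, eligible: A, C, E, F
Pot 3: 78 chips, eligible: A, C, E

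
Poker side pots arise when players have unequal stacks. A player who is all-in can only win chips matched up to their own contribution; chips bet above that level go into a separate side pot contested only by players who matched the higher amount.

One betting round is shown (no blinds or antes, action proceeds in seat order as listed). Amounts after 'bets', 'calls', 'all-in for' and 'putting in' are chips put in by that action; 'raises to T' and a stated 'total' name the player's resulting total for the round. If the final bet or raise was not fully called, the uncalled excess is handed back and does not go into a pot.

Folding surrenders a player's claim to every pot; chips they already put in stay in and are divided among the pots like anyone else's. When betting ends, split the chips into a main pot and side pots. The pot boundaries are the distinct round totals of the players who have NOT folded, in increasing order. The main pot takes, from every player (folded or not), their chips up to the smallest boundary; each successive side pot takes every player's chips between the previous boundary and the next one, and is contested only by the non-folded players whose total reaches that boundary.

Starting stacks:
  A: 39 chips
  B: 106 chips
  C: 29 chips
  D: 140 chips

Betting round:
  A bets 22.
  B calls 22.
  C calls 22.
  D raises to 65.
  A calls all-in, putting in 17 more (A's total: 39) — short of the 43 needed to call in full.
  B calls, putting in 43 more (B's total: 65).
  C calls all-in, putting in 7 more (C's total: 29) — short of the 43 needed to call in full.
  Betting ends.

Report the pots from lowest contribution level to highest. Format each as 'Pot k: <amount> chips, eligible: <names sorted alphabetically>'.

Pot 1: 116 chips, eligible: A, B, C, D
Pot 2: 30 chips, eligible: A, B, D
Pot 3: 52 chips, eligible: B, D

Derivation:
Contributions: A=39, B=65, C=29, D=65
Pot levels (distinct totals of non-folded players): 29, 39, 65
Layer 1-29: 29 each from A, B, C, D = 29*4 = 116 chips; eligible A, B, C, D
Layer 30-39: 10 each from A, B, D = 10*3 = 30 chips; eligible A, B, D
Layer 40-65: 26 each from B, D = 26*2 = 52 chips; eligible B, D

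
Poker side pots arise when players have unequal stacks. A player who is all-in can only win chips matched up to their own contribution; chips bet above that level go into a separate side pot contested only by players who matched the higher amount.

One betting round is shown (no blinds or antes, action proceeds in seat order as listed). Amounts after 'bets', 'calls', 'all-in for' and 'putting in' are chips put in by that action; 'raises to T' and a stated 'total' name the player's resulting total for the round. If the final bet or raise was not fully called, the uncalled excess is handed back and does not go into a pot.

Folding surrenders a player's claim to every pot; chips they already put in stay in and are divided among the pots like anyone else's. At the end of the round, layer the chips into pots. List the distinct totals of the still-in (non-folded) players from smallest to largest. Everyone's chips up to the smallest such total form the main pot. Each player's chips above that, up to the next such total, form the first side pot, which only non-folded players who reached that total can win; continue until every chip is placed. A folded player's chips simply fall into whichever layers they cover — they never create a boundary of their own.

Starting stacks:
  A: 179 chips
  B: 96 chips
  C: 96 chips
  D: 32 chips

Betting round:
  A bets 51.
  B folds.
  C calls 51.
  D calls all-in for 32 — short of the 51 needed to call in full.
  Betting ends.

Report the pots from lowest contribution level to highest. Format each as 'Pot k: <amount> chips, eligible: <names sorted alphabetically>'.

Contributions: A=51, C=51, D=32
Folded: B
Pot levels (distinct totals of non-folded players): 32, 51
Layer 1-32: 32 each from A, C, D = 32*3 = 96 chips; eligible A, C, D
Layer 33-51: 19 each from A, C = 19*2 = 38 chips; eligible A, C

Pot 1: 96 chips, eligible: A, C, D
Pot 2: 38 chips, eligible: A, C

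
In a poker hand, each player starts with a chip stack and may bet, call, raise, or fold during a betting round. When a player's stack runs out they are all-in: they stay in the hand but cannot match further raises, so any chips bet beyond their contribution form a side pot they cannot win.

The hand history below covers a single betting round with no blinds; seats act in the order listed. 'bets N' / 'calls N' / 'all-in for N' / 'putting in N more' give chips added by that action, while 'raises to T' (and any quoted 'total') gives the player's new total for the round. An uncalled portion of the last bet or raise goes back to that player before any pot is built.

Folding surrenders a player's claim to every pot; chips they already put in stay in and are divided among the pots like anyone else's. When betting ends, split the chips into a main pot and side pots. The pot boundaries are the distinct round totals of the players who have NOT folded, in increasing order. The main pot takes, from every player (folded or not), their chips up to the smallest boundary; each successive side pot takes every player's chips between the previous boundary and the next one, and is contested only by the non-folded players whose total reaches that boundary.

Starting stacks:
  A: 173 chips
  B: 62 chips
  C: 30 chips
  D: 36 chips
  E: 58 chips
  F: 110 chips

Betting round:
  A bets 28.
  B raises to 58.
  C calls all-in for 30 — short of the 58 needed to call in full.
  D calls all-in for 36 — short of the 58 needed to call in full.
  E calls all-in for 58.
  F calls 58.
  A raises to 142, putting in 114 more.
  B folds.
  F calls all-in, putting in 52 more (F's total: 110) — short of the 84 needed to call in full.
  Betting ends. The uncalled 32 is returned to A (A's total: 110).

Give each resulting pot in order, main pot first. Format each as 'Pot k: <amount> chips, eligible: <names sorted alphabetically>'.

Contributions (after 32 returned to A): A=110, B=58, C=30, D=36, E=58, F=110
Folded: B
Pot levels (distinct totals of non-folded players): 30, 36, 58, 110
Layer 1-30: 30 each from A, B, C, D, E, F = 30*6 = 180 chips; eligible A, C, D, E, F
Layer 31-36: 6 each from A, B, D, E, F = 6*5 = 30 chips; eligible A, D, E, F
Layer 37-58: 22 each from A, B, E, F = 22*4 = 88 chips; eligible A, E, F
Layer 59-110: 52 each from A, F = 52*2 = 104 chips; eligible A, F

Pot 1: 180 chips, eligible: A, C, D, E, F
Pot 2: 30 chips, eligible: A, D, E, F
Pot 3: 88 chips, eligible: A, E, F
Pot 4: 104 chips, eligible: A, F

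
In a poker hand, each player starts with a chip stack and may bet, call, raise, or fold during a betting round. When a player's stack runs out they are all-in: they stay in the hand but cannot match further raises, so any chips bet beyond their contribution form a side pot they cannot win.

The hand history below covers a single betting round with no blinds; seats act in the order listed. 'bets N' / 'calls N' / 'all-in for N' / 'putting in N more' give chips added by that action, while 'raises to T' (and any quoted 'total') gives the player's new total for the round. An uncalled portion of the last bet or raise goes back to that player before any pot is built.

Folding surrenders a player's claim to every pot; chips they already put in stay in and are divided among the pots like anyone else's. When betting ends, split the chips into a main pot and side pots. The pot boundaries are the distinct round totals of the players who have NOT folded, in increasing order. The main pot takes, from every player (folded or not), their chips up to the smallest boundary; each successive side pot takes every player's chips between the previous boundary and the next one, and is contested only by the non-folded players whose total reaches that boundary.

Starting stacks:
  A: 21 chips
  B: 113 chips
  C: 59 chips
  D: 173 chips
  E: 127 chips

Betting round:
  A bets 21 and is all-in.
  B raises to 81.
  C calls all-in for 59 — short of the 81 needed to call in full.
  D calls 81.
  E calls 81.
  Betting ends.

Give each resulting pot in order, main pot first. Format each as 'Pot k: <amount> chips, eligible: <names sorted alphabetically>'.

Contributions: A=21, B=81, C=59, D=81, E=81
Pot levels (distinct totals of non-folded players): 21, 59, 81
Layer 1-21: 21 each from A, B, C, D, E = 21*5 = 105 chips; eligible A, B, C, D, E
Layer 22-59: 38 each from B, C, D, E = 38*4 = 152 chips; eligible B, C, D, E
Layer 60-81: 22 each from B, D, E = 22*3 = 66 chips; eligible B, D, E

Pot 1: 105 chips, eligible: A, B, C, D, E
Pot 2: 152 chips, eligible: B, C, D, E
Pot 3: 66 chips, eligible: B, D, E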